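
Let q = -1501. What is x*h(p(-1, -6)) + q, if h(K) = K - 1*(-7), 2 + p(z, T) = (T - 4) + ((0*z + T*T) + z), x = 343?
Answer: 8789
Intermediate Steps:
p(z, T) = -6 + T + z + T**2 (p(z, T) = -2 + ((T - 4) + ((0*z + T*T) + z)) = -2 + ((-4 + T) + ((0 + T**2) + z)) = -2 + ((-4 + T) + (T**2 + z)) = -2 + ((-4 + T) + (z + T**2)) = -2 + (-4 + T + z + T**2) = -6 + T + z + T**2)
h(K) = 7 + K (h(K) = K + 7 = 7 + K)
x*h(p(-1, -6)) + q = 343*(7 + (-6 - 6 - 1 + (-6)**2)) - 1501 = 343*(7 + (-6 - 6 - 1 + 36)) - 1501 = 343*(7 + 23) - 1501 = 343*30 - 1501 = 10290 - 1501 = 8789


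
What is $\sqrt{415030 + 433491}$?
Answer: $\sqrt{848521} \approx 921.15$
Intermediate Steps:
$\sqrt{415030 + 433491} = \sqrt{848521}$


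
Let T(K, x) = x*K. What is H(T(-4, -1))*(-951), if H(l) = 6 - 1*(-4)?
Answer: -9510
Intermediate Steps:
T(K, x) = K*x
H(l) = 10 (H(l) = 6 + 4 = 10)
H(T(-4, -1))*(-951) = 10*(-951) = -9510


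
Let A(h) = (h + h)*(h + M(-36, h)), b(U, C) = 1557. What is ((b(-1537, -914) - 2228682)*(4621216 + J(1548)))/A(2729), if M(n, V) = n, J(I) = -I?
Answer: -5144289047250/7349197 ≈ -6.9998e+5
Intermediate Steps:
A(h) = 2*h*(-36 + h) (A(h) = (h + h)*(h - 36) = (2*h)*(-36 + h) = 2*h*(-36 + h))
((b(-1537, -914) - 2228682)*(4621216 + J(1548)))/A(2729) = ((1557 - 2228682)*(4621216 - 1*1548))/((2*2729*(-36 + 2729))) = (-2227125*(4621216 - 1548))/((2*2729*2693)) = -2227125*4619668/14698394 = -10288578094500*1/14698394 = -5144289047250/7349197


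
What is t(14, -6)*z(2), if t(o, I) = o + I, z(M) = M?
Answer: 16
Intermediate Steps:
t(o, I) = I + o
t(14, -6)*z(2) = (-6 + 14)*2 = 8*2 = 16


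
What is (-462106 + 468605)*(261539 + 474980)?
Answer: 4786636981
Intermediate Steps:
(-462106 + 468605)*(261539 + 474980) = 6499*736519 = 4786636981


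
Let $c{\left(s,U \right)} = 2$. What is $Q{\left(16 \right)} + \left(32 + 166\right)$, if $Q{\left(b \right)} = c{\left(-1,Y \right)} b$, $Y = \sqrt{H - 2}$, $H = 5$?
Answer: $230$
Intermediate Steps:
$Y = \sqrt{3}$ ($Y = \sqrt{5 - 2} = \sqrt{3} \approx 1.732$)
$Q{\left(b \right)} = 2 b$
$Q{\left(16 \right)} + \left(32 + 166\right) = 2 \cdot 16 + \left(32 + 166\right) = 32 + 198 = 230$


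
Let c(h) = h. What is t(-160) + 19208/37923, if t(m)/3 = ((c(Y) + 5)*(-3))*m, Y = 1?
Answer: 327673928/37923 ≈ 8640.5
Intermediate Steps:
t(m) = -54*m (t(m) = 3*(((1 + 5)*(-3))*m) = 3*((6*(-3))*m) = 3*(-18*m) = -54*m)
t(-160) + 19208/37923 = -54*(-160) + 19208/37923 = 8640 + 19208*(1/37923) = 8640 + 19208/37923 = 327673928/37923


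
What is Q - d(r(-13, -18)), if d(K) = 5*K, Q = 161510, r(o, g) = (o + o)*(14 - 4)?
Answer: 162810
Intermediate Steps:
r(o, g) = 20*o (r(o, g) = (2*o)*10 = 20*o)
Q - d(r(-13, -18)) = 161510 - 5*20*(-13) = 161510 - 5*(-260) = 161510 - 1*(-1300) = 161510 + 1300 = 162810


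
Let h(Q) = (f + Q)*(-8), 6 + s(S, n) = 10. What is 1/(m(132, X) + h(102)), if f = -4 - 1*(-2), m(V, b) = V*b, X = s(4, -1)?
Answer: -1/272 ≈ -0.0036765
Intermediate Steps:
s(S, n) = 4 (s(S, n) = -6 + 10 = 4)
X = 4
f = -2 (f = -4 + 2 = -2)
h(Q) = 16 - 8*Q (h(Q) = (-2 + Q)*(-8) = 16 - 8*Q)
1/(m(132, X) + h(102)) = 1/(132*4 + (16 - 8*102)) = 1/(528 + (16 - 816)) = 1/(528 - 800) = 1/(-272) = -1/272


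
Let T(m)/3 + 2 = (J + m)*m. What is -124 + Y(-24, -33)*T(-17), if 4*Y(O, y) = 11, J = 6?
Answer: 5609/4 ≈ 1402.3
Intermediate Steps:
Y(O, y) = 11/4 (Y(O, y) = (1/4)*11 = 11/4)
T(m) = -6 + 3*m*(6 + m) (T(m) = -6 + 3*((6 + m)*m) = -6 + 3*(m*(6 + m)) = -6 + 3*m*(6 + m))
-124 + Y(-24, -33)*T(-17) = -124 + 11*(-6 + 3*(-17)**2 + 18*(-17))/4 = -124 + 11*(-6 + 3*289 - 306)/4 = -124 + 11*(-6 + 867 - 306)/4 = -124 + (11/4)*555 = -124 + 6105/4 = 5609/4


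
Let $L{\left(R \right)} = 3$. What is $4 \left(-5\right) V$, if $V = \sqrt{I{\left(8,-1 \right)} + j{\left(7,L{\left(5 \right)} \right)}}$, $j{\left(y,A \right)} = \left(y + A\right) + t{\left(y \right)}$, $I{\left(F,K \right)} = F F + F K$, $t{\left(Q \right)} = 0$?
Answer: $- 20 \sqrt{66} \approx -162.48$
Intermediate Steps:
$I{\left(F,K \right)} = F^{2} + F K$
$j{\left(y,A \right)} = A + y$ ($j{\left(y,A \right)} = \left(y + A\right) + 0 = \left(A + y\right) + 0 = A + y$)
$V = \sqrt{66}$ ($V = \sqrt{8 \left(8 - 1\right) + \left(3 + 7\right)} = \sqrt{8 \cdot 7 + 10} = \sqrt{56 + 10} = \sqrt{66} \approx 8.124$)
$4 \left(-5\right) V = 4 \left(-5\right) \sqrt{66} = - 20 \sqrt{66}$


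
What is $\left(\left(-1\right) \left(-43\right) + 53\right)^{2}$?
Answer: $9216$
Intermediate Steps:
$\left(\left(-1\right) \left(-43\right) + 53\right)^{2} = \left(43 + 53\right)^{2} = 96^{2} = 9216$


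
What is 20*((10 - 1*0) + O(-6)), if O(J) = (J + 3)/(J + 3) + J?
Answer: 100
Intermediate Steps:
O(J) = 1 + J (O(J) = (3 + J)/(3 + J) + J = 1 + J)
20*((10 - 1*0) + O(-6)) = 20*((10 - 1*0) + (1 - 6)) = 20*((10 + 0) - 5) = 20*(10 - 5) = 20*5 = 100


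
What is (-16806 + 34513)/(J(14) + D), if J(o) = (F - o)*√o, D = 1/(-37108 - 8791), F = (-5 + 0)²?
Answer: 812733593/3568780632493 + 410340251036177*√14/3568780632493 ≈ 430.22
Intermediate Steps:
F = 25 (F = (-5)² = 25)
D = -1/45899 (D = 1/(-45899) = -1/45899 ≈ -2.1787e-5)
J(o) = √o*(25 - o) (J(o) = (25 - o)*√o = √o*(25 - o))
(-16806 + 34513)/(J(14) + D) = (-16806 + 34513)/(√14*(25 - 1*14) - 1/45899) = 17707/(√14*(25 - 14) - 1/45899) = 17707/(√14*11 - 1/45899) = 17707/(11*√14 - 1/45899) = 17707/(-1/45899 + 11*√14)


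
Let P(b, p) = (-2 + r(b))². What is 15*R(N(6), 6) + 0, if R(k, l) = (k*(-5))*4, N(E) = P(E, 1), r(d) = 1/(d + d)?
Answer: -13225/12 ≈ -1102.1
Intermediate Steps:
r(d) = 1/(2*d)
P(b, p) = (-2 + 1/(2*b))²
N(E) = (-1 + 4*E)²/(4*E²)
R(k, l) = -20*k (R(k, l) = -5*k*4 = -20*k)
15*R(N(6), 6) + 0 = 15*(-5*(-1 + 4*6)²/6²) + 0 = 15*(-5*(-1 + 24)²/36) + 0 = 15*(-5*23²/36) + 0 = 15*(-5*529/36) + 0 = 15*(-20*529/144) + 0 = 15*(-2645/36) + 0 = -13225/12 + 0 = -13225/12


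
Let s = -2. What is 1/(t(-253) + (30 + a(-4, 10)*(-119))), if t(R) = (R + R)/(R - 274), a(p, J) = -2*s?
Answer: -527/234536 ≈ -0.0022470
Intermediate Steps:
a(p, J) = 4 (a(p, J) = -2*(-2) = 4)
t(R) = 2*R/(-274 + R) (t(R) = (2*R)/(-274 + R) = 2*R/(-274 + R))
1/(t(-253) + (30 + a(-4, 10)*(-119))) = 1/(2*(-253)/(-274 - 253) + (30 + 4*(-119))) = 1/(2*(-253)/(-527) + (30 - 476)) = 1/(2*(-253)*(-1/527) - 446) = 1/(506/527 - 446) = 1/(-234536/527) = -527/234536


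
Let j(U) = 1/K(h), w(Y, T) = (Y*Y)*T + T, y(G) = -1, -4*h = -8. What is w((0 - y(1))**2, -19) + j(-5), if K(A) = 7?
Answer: -265/7 ≈ -37.857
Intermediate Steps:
h = 2 (h = -1/4*(-8) = 2)
w(Y, T) = T + T*Y**2 (w(Y, T) = Y**2*T + T = T*Y**2 + T = T + T*Y**2)
j(U) = 1/7
w((0 - y(1))**2, -19) + j(-5) = -19*(1 + ((0 - 1*(-1))**2)**2) + 1/7 = -19*(1 + ((0 + 1)**2)**2) + 1/7 = -19*(1 + (1**2)**2) + 1/7 = -19*(1 + 1**2) + 1/7 = -19*(1 + 1) + 1/7 = -19*2 + 1/7 = -38 + 1/7 = -265/7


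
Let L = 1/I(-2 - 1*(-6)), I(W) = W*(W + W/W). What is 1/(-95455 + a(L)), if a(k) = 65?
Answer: -1/95390 ≈ -1.0483e-5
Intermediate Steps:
I(W) = W*(1 + W) (I(W) = W*(W + 1) = W*(1 + W))
L = 1/20 (L = 1/((-2 - 1*(-6))*(1 + (-2 - 1*(-6)))) = 1/((-2 + 6)*(1 + (-2 + 6))) = 1/(4*(1 + 4)) = 1/(4*5) = 1/20 ≈ 0.050000)
1/(-95455 + a(L)) = 1/(-95455 + 65) = 1/(-95390) = -1/95390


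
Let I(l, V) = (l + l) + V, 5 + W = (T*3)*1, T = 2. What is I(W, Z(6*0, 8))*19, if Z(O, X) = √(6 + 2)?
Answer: 38 + 38*√2 ≈ 91.740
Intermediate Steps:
Z(O, X) = 2*√2 (Z(O, X) = √8 = 2*√2)
W = 1 (W = -5 + (2*3)*1 = -5 + 6*1 = -5 + 6 = 1)
I(l, V) = V + 2*l (I(l, V) = 2*l + V = V + 2*l)
I(W, Z(6*0, 8))*19 = (2*√2 + 2*1)*19 = (2*√2 + 2)*19 = (2 + 2*√2)*19 = 38 + 38*√2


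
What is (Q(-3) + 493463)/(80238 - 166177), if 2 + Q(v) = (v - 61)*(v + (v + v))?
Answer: -494037/85939 ≈ -5.7487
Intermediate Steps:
Q(v) = -2 + 3*v*(-61 + v) (Q(v) = -2 + (v - 61)*(v + (v + v)) = -2 + (-61 + v)*(v + 2*v) = -2 + (-61 + v)*(3*v) = -2 + 3*v*(-61 + v))
(Q(-3) + 493463)/(80238 - 166177) = ((-2 - 183*(-3) + 3*(-3)**2) + 493463)/(80238 - 166177) = ((-2 + 549 + 3*9) + 493463)/(-85939) = ((-2 + 549 + 27) + 493463)*(-1/85939) = (574 + 493463)*(-1/85939) = 494037*(-1/85939) = -494037/85939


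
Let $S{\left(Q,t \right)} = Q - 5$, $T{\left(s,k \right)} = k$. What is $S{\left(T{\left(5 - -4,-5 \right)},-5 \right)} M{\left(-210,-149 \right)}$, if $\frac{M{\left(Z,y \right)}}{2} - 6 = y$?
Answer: $2860$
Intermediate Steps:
$S{\left(Q,t \right)} = -5 + Q$ ($S{\left(Q,t \right)} = Q - 5 = -5 + Q$)
$M{\left(Z,y \right)} = 12 + 2 y$
$S{\left(T{\left(5 - -4,-5 \right)},-5 \right)} M{\left(-210,-149 \right)} = \left(-5 - 5\right) \left(12 + 2 \left(-149\right)\right) = - 10 \left(12 - 298\right) = \left(-10\right) \left(-286\right) = 2860$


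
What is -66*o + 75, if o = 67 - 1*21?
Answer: -2961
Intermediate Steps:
o = 46 (o = 67 - 21 = 46)
-66*o + 75 = -66*46 + 75 = -3036 + 75 = -2961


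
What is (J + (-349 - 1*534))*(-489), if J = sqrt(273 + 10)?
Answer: 431787 - 489*sqrt(283) ≈ 4.2356e+5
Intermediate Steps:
J = sqrt(283) ≈ 16.823
(J + (-349 - 1*534))*(-489) = (sqrt(283) + (-349 - 1*534))*(-489) = (sqrt(283) + (-349 - 534))*(-489) = (sqrt(283) - 883)*(-489) = (-883 + sqrt(283))*(-489) = 431787 - 489*sqrt(283)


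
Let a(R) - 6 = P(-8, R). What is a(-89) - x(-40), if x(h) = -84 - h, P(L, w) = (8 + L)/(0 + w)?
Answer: 50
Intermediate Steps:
P(L, w) = (8 + L)/w
a(R) = 6 (a(R) = 6 + (8 - 8)/R = 6 + 0/R = 6 + 0 = 6)
a(-89) - x(-40) = 6 - (-84 - 1*(-40)) = 6 - (-84 + 40) = 6 - 1*(-44) = 6 + 44 = 50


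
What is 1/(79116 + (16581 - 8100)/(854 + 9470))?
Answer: 10324/816802065 ≈ 1.2640e-5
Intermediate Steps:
1/(79116 + (16581 - 8100)/(854 + 9470)) = 1/(79116 + 8481/10324) = 1/(816802065/10324) = 10324/816802065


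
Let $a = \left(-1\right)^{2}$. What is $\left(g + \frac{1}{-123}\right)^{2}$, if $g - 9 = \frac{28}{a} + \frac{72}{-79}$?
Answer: $\frac{122916152836}{94420089} \approx 1301.8$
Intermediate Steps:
$a = 1$
$g = \frac{2851}{79}$ ($g = 9 + \left(\frac{28}{1} + \frac{72}{-79}\right) = 9 + \left(28 \cdot 1 + 72 \left(- \frac{1}{79}\right)\right) = 9 + \left(28 - \frac{72}{79}\right) = 9 + \frac{2140}{79} = \frac{2851}{79} \approx 36.089$)
$\left(g + \frac{1}{-123}\right)^{2} = \left(\frac{2851}{79} + \frac{1}{-123}\right)^{2} = \left(\frac{2851}{79} - \frac{1}{123}\right)^{2} = \left(\frac{350594}{9717}\right)^{2} = \frac{122916152836}{94420089}$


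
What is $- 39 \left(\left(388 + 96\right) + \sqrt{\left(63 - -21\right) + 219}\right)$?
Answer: $-18876 - 39 \sqrt{303} \approx -19555.0$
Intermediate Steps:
$- 39 \left(\left(388 + 96\right) + \sqrt{\left(63 - -21\right) + 219}\right) = - 39 \left(484 + \sqrt{\left(63 + 21\right) + 219}\right) = - 39 \left(484 + \sqrt{84 + 219}\right) = - 39 \left(484 + \sqrt{303}\right) = -18876 - 39 \sqrt{303}$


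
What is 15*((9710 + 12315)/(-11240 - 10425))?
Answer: -66075/4333 ≈ -15.249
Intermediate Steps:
15*((9710 + 12315)/(-11240 - 10425)) = 15*(22025/(-21665)) = 15*(22025*(-1/21665)) = 15*(-4405/4333) = -66075/4333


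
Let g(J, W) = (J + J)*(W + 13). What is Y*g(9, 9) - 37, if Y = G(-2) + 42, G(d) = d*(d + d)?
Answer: 19763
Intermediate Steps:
g(J, W) = 2*J*(13 + W) (g(J, W) = (2*J)*(13 + W) = 2*J*(13 + W))
G(d) = 2*d² (G(d) = d*(2*d) = 2*d²)
Y = 50 (Y = 2*(-2)² + 42 = 2*4 + 42 = 8 + 42 = 50)
Y*g(9, 9) - 37 = 50*(2*9*(13 + 9)) - 37 = 50*(2*9*22) - 37 = 50*396 - 37 = 19800 - 37 = 19763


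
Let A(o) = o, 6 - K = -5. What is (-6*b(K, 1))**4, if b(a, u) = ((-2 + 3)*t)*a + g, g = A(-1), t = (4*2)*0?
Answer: 1296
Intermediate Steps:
K = 11 (K = 6 - 1*(-5) = 6 + 5 = 11)
t = 0 (t = 8*0 = 0)
g = -1
b(a, u) = -1 (b(a, u) = ((-2 + 3)*0)*a - 1 = (1*0)*a - 1 = 0*a - 1 = 0 - 1 = -1)
(-6*b(K, 1))**4 = (-6*(-1))**4 = 6**4 = 1296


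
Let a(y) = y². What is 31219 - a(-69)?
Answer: 26458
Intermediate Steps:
31219 - a(-69) = 31219 - 1*(-69)² = 31219 - 1*4761 = 31219 - 4761 = 26458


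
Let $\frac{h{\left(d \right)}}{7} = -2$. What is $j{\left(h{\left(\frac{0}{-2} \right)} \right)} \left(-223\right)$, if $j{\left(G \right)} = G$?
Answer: $3122$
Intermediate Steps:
$h{\left(d \right)} = -14$ ($h{\left(d \right)} = 7 \left(-2\right) = -14$)
$j{\left(h{\left(\frac{0}{-2} \right)} \right)} \left(-223\right) = \left(-14\right) \left(-223\right) = 3122$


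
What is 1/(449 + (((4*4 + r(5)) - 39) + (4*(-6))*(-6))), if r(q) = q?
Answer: 1/575 ≈ 0.0017391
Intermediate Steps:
1/(449 + (((4*4 + r(5)) - 39) + (4*(-6))*(-6))) = 1/(449 + (((4*4 + 5) - 39) + (4*(-6))*(-6))) = 1/(449 + (((16 + 5) - 39) - 24*(-6))) = 1/(449 + ((21 - 39) + 144)) = 1/(449 + (-18 + 144)) = 1/(449 + 126) = 1/575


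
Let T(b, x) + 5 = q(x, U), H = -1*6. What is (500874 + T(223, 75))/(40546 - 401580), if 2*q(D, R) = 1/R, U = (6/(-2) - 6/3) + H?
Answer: -11019117/7942748 ≈ -1.3873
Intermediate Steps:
H = -6
U = -11 (U = (6/(-2) - 6/3) - 6 = (6*(-1/2) - 6*1/3) - 6 = (-3 - 2) - 6 = -5 - 6 = -11)
q(D, R) = 1/(2*R)
T(b, x) = -111/22 (T(b, x) = -5 + (1/2)/(-11) = -5 + (1/2)*(-1/11) = -5 - 1/22 = -111/22)
(500874 + T(223, 75))/(40546 - 401580) = (500874 - 111/22)/(40546 - 401580) = (11019117/22)/(-361034) = (11019117/22)*(-1/361034) = -11019117/7942748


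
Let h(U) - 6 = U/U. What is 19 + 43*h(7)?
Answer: 320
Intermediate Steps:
h(U) = 7 (h(U) = 6 + U/U = 6 + 1 = 7)
19 + 43*h(7) = 19 + 43*7 = 19 + 301 = 320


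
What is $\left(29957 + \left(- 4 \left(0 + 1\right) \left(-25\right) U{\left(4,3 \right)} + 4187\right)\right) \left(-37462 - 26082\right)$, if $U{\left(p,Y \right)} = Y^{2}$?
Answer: $-2226835936$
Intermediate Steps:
$\left(29957 + \left(- 4 \left(0 + 1\right) \left(-25\right) U{\left(4,3 \right)} + 4187\right)\right) \left(-37462 - 26082\right) = \left(29957 + \left(- 4 \left(0 + 1\right) \left(-25\right) 3^{2} + 4187\right)\right) \left(-37462 - 26082\right) = \left(29957 + \left(\left(-4\right) 1 \left(-25\right) 9 + 4187\right)\right) \left(-63544\right) = \left(29957 + \left(\left(-4\right) \left(-25\right) 9 + 4187\right)\right) \left(-63544\right) = \left(29957 + \left(100 \cdot 9 + 4187\right)\right) \left(-63544\right) = \left(29957 + \left(900 + 4187\right)\right) \left(-63544\right) = \left(29957 + 5087\right) \left(-63544\right) = 35044 \left(-63544\right) = -2226835936$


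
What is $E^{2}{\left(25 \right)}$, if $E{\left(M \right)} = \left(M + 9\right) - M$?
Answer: $81$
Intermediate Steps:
$E{\left(M \right)} = 9$ ($E{\left(M \right)} = \left(9 + M\right) - M = 9$)
$E^{2}{\left(25 \right)} = 9^{2} = 81$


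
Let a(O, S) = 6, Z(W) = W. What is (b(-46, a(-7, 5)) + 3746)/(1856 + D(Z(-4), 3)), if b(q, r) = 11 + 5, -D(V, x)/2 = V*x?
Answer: 1881/940 ≈ 2.0011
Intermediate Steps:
D(V, x) = -2*V*x
b(q, r) = 16
(b(-46, a(-7, 5)) + 3746)/(1856 + D(Z(-4), 3)) = (16 + 3746)/(1856 - 2*(-4)*3) = 3762/(1856 + 24) = 3762/1880 = 3762*(1/1880) = 1881/940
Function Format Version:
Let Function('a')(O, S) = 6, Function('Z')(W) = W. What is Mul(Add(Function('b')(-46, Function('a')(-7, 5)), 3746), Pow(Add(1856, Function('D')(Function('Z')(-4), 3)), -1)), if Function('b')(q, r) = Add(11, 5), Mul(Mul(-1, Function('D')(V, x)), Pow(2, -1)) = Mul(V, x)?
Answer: Rational(1881, 940) ≈ 2.0011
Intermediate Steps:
Function('D')(V, x) = Mul(-2, V, x) (Function('D')(V, x) = Mul(-2, Mul(V, x)) = Mul(-2, V, x))
Function('b')(q, r) = 16
Mul(Add(Function('b')(-46, Function('a')(-7, 5)), 3746), Pow(Add(1856, Function('D')(Function('Z')(-4), 3)), -1)) = Mul(Add(16, 3746), Pow(Add(1856, Mul(-2, -4, 3)), -1)) = Mul(3762, Pow(Add(1856, 24), -1)) = Mul(3762, Pow(1880, -1)) = Mul(3762, Rational(1, 1880)) = Rational(1881, 940)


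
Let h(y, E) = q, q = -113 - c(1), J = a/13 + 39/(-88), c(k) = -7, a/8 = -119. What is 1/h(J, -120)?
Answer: -1/106 ≈ -0.0094340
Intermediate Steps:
a = -952 (a = 8*(-119) = -952)
J = -84283/1144 (J = -952/13 + 39/(-88) = -952*1/13 + 39*(-1/88) = -952/13 - 39/88 = -84283/1144 ≈ -73.674)
q = -106 (q = -113 - 1*(-7) = -113 + 7 = -106)
h(y, E) = -106
1/h(J, -120) = 1/(-106) = -1/106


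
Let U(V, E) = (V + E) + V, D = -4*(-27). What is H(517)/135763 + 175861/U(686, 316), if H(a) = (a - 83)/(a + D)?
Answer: 14922136321967/143229965000 ≈ 104.18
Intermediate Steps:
D = 108
U(V, E) = E + 2*V (U(V, E) = (E + V) + V = E + 2*V)
H(a) = (-83 + a)/(108 + a) (H(a) = (a - 83)/(a + 108) = (-83 + a)/(108 + a))
H(517)/135763 + 175861/U(686, 316) = ((-83 + 517)/(108 + 517))/135763 + 175861/(316 + 2*686) = (434/625)*(1/135763) + 175861/(316 + 1372) = ((1/625)*434)*(1/135763) + 175861/1688 = (434/625)*(1/135763) + 175861*(1/1688) = 434/84851875 + 175861/1688 = 14922136321967/143229965000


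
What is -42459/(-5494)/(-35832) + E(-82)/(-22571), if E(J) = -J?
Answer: -5700314915/1481116603856 ≈ -0.0038487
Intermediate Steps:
-42459/(-5494)/(-35832) + E(-82)/(-22571) = -42459/(-5494)/(-35832) - 1*(-82)/(-22571) = -42459*(-1/5494)*(-1/35832) + 82*(-1/22571) = (42459/5494)*(-1/35832) - 82/22571 = -14153/65620336 - 82/22571 = -5700314915/1481116603856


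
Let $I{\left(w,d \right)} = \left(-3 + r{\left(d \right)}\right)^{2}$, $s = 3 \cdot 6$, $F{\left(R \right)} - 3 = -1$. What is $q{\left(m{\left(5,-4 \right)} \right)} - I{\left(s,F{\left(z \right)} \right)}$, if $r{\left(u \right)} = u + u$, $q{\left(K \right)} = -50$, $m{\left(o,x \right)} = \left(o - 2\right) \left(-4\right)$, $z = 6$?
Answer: $-51$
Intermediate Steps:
$m{\left(o,x \right)} = 8 - 4 o$ ($m{\left(o,x \right)} = \left(-2 + o\right) \left(-4\right) = 8 - 4 o$)
$F{\left(R \right)} = 2$ ($F{\left(R \right)} = 3 - 1 = 2$)
$s = 18$
$r{\left(u \right)} = 2 u$
$I{\left(w,d \right)} = \left(-3 + 2 d\right)^{2}$
$q{\left(m{\left(5,-4 \right)} \right)} - I{\left(s,F{\left(z \right)} \right)} = -50 - \left(-3 + 2 \cdot 2\right)^{2} = -50 - \left(-3 + 4\right)^{2} = -50 - 1^{2} = -50 - 1 = -51$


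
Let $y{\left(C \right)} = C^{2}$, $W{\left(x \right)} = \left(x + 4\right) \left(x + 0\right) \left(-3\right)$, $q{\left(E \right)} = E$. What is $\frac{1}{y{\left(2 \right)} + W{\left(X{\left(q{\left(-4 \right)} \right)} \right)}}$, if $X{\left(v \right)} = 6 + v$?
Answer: $- \frac{1}{32} \approx -0.03125$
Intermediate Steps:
$W{\left(x \right)} = - 3 x \left(4 + x\right)$ ($W{\left(x \right)} = \left(4 + x\right) x \left(-3\right) = x \left(4 + x\right) \left(-3\right) = - 3 x \left(4 + x\right)$)
$\frac{1}{y{\left(2 \right)} + W{\left(X{\left(q{\left(-4 \right)} \right)} \right)}} = \frac{1}{2^{2} - 3 \left(6 - 4\right) \left(4 + \left(6 - 4\right)\right)} = \frac{1}{4 - 6 \left(4 + 2\right)} = \frac{1}{4 - 6 \cdot 6} = \frac{1}{4 - 36} = \frac{1}{-32} = - \frac{1}{32}$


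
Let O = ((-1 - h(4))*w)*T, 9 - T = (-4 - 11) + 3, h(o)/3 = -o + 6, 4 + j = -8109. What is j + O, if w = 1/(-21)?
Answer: -8106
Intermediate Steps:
j = -8113 (j = -4 - 8109 = -8113)
h(o) = 18 - 3*o (h(o) = 3*(-o + 6) = 3*(6 - o) = 18 - 3*o)
T = 21 (T = 9 - ((-4 - 11) + 3) = 9 - (-15 + 3) = 9 - 1*(-12) = 9 + 12 = 21)
w = -1/21 ≈ -0.047619
O = 7 (O = ((-1 - (18 - 3*4))*(-1/21))*21 = ((-1 - (18 - 12))*(-1/21))*21 = ((-1 - 1*6)*(-1/21))*21 = ((-1 - 6)*(-1/21))*21 = -7*(-1/21)*21 = (1/3)*21 = 7)
j + O = -8113 + 7 = -8106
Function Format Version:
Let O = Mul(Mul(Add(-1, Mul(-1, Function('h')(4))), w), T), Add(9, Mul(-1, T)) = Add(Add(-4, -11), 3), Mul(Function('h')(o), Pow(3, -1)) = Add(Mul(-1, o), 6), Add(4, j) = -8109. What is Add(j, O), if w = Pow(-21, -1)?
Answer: -8106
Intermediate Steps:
j = -8113 (j = Add(-4, -8109) = -8113)
Function('h')(o) = Add(18, Mul(-3, o)) (Function('h')(o) = Mul(3, Add(Mul(-1, o), 6)) = Mul(3, Add(6, Mul(-1, o))) = Add(18, Mul(-3, o)))
T = 21 (T = Add(9, Mul(-1, Add(Add(-4, -11), 3))) = Add(9, Mul(-1, Add(-15, 3))) = Add(9, Mul(-1, -12)) = Add(9, 12) = 21)
w = Rational(-1, 21) ≈ -0.047619
O = 7 (O = Mul(Mul(Add(-1, Mul(-1, Add(18, Mul(-3, 4)))), Rational(-1, 21)), 21) = Mul(Mul(Add(-1, Mul(-1, Add(18, -12))), Rational(-1, 21)), 21) = Mul(Mul(Add(-1, Mul(-1, 6)), Rational(-1, 21)), 21) = Mul(Mul(Add(-1, -6), Rational(-1, 21)), 21) = Mul(Mul(-7, Rational(-1, 21)), 21) = Mul(Rational(1, 3), 21) = 7)
Add(j, O) = Add(-8113, 7) = -8106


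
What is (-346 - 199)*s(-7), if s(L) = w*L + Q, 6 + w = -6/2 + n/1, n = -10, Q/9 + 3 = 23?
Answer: -170585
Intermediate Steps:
Q = 180 (Q = -27 + 9*23 = -27 + 207 = 180)
w = -19 (w = -6 + (-6/2 - 10/1) = -6 + (-6*1/2 - 10*1) = -6 + (-3 - 10) = -6 - 13 = -19)
s(L) = 180 - 19*L (s(L) = -19*L + 180 = 180 - 19*L)
(-346 - 199)*s(-7) = (-346 - 199)*(180 - 19*(-7)) = -545*(180 + 133) = -545*313 = -170585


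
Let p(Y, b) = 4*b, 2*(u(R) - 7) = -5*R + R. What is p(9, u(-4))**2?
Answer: 3600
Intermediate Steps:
u(R) = 7 - 2*R (u(R) = 7 + (-5*R + R)/2 = 7 + (-4*R)/2 = 7 - 2*R)
p(9, u(-4))**2 = (4*(7 - 2*(-4)))**2 = (4*(7 + 8))**2 = (4*15)**2 = 60**2 = 3600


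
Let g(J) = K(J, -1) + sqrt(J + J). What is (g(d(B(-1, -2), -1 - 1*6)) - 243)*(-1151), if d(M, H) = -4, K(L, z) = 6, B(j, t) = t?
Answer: 272787 - 2302*I*sqrt(2) ≈ 2.7279e+5 - 3255.5*I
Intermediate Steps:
g(J) = 6 + sqrt(2)*sqrt(J) (g(J) = 6 + sqrt(J + J) = 6 + sqrt(2*J) = 6 + sqrt(2)*sqrt(J))
(g(d(B(-1, -2), -1 - 1*6)) - 243)*(-1151) = ((6 + sqrt(2)*sqrt(-4)) - 243)*(-1151) = ((6 + sqrt(2)*(2*I)) - 243)*(-1151) = ((6 + 2*I*sqrt(2)) - 243)*(-1151) = (-237 + 2*I*sqrt(2))*(-1151) = 272787 - 2302*I*sqrt(2)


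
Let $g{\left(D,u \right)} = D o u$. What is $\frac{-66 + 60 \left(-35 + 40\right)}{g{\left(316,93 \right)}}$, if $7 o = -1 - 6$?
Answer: $- \frac{39}{4898} \approx -0.0079624$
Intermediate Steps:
$o = -1$ ($o = \frac{-1 - 6}{7} = \frac{1}{7} \left(-7\right) = -1$)
$g{\left(D,u \right)} = - D u$ ($g{\left(D,u \right)} = D \left(-1\right) u = - D u$)
$\frac{-66 + 60 \left(-35 + 40\right)}{g{\left(316,93 \right)}} = \frac{-66 + 60 \left(-35 + 40\right)}{\left(-1\right) 316 \cdot 93} = \frac{-66 + 60 \cdot 5}{-29388} = \left(-66 + 300\right) \left(- \frac{1}{29388}\right) = 234 \left(- \frac{1}{29388}\right) = - \frac{39}{4898}$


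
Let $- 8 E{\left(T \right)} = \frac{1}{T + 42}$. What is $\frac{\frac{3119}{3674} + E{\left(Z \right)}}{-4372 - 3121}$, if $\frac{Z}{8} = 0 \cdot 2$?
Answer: $- \frac{522155}{4624919376} \approx -0.0001129$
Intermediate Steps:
$Z = 0$ ($Z = 8 \cdot 0 \cdot 2 = 8 \cdot 0 = 0$)
$E{\left(T \right)} = - \frac{1}{8 \left(42 + T\right)}$ ($E{\left(T \right)} = - \frac{1}{8 \left(T + 42\right)} = - \frac{1}{8 \left(42 + T\right)}$)
$\frac{\frac{3119}{3674} + E{\left(Z \right)}}{-4372 - 3121} = \frac{\frac{3119}{3674} - \frac{1}{336 + 8 \cdot 0}}{-4372 - 3121} = \frac{3119 \cdot \frac{1}{3674} - \frac{1}{336 + 0}}{-7493} = \left(\frac{3119}{3674} - \frac{1}{336}\right) \left(- \frac{1}{7493}\right) = \frac{522155}{617232} \left(- \frac{1}{7493}\right) = - \frac{522155}{4624919376}$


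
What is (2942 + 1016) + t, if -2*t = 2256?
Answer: 2830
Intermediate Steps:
t = -1128 (t = -½*2256 = -1128)
(2942 + 1016) + t = (2942 + 1016) - 1128 = 3958 - 1128 = 2830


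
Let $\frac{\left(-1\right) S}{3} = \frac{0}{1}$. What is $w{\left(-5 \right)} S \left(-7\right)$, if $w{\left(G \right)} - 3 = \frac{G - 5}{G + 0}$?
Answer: $0$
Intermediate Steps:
$S = 0$ ($S = - 3 \cdot \frac{0}{1} = - 3 \cdot 0 \cdot 1 = \left(-3\right) 0 = 0$)
$w{\left(G \right)} = 3 + \frac{-5 + G}{G}$ ($w{\left(G \right)} = 3 + \frac{G - 5}{G + 0} = 3 + \frac{-5 + G}{G}$)
$w{\left(-5 \right)} S \left(-7\right) = \left(4 - \frac{5}{-5}\right) 0 \left(-7\right) = \left(4 - -1\right) 0 \left(-7\right) = \left(4 + 1\right) 0 \left(-7\right) = 5 \cdot 0 \left(-7\right) = 0 \left(-7\right) = 0$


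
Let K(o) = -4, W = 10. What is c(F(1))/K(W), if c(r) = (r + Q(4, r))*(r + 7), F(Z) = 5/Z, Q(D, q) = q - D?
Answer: -18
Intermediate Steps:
c(r) = (-4 + 2*r)*(7 + r) (c(r) = (r + (r - 1*4))*(r + 7) = (r + (r - 4))*(7 + r) = (r + (-4 + r))*(7 + r) = (-4 + 2*r)*(7 + r))
c(F(1))/K(W) = (-28 + 2*(5/1)² + 10*(5/1))/(-4) = (-28 + 2*(5*1)² + 10*(5*1))*(-¼) = (-28 + 2*5² + 10*5)*(-¼) = (-28 + 2*25 + 50)*(-¼) = (-28 + 50 + 50)*(-¼) = 72*(-¼) = -18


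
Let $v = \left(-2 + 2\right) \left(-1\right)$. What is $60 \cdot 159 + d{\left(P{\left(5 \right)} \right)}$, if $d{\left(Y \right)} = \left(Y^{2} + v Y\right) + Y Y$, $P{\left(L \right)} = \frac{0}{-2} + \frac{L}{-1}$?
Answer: $9590$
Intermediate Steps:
$P{\left(L \right)} = - L$ ($P{\left(L \right)} = 0 \left(- \frac{1}{2}\right) + L \left(-1\right) = 0 - L = - L$)
$v = 0$ ($v = 0 \left(-1\right) = 0$)
$d{\left(Y \right)} = 2 Y^{2}$ ($d{\left(Y \right)} = \left(Y^{2} + 0 Y\right) + Y Y = \left(Y^{2} + 0\right) + Y^{2} = Y^{2} + Y^{2} = 2 Y^{2}$)
$60 \cdot 159 + d{\left(P{\left(5 \right)} \right)} = 60 \cdot 159 + 2 \left(\left(-1\right) 5\right)^{2} = 9540 + 2 \left(-5\right)^{2} = 9540 + 2 \cdot 25 = 9540 + 50 = 9590$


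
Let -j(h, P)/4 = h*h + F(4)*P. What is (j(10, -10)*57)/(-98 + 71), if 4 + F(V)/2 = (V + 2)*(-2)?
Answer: 10640/3 ≈ 3546.7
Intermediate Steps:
F(V) = -16 - 4*V (F(V) = -8 + 2*((V + 2)*(-2)) = -8 + 2*((2 + V)*(-2)) = -8 + 2*(-4 - 2*V) = -8 + (-8 - 4*V) = -16 - 4*V)
j(h, P) = -4*h² + 128*P (j(h, P) = -4*(h*h + (-16 - 4*4)*P) = -4*(h² + (-16 - 16)*P) = -4*(h² - 32*P) = -4*h² + 128*P)
(j(10, -10)*57)/(-98 + 71) = ((-4*10² + 128*(-10))*57)/(-98 + 71) = ((-4*100 - 1280)*57)/(-27) = ((-400 - 1280)*57)*(-1/27) = -1680*57*(-1/27) = -95760*(-1/27) = 10640/3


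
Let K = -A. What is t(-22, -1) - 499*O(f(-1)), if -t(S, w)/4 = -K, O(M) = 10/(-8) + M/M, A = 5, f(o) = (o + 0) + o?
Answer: 419/4 ≈ 104.75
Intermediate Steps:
f(o) = 2*o (f(o) = o + o = 2*o)
K = -5 (K = -1*5 = -5)
O(M) = -1/4 (O(M) = 10*(-1/8) + 1 = -5/4 + 1 = -1/4)
t(S, w) = -20 (t(S, w) = -(-4)*(-5) = -4*5 = -20)
t(-22, -1) - 499*O(f(-1)) = -20 - 499*(-1/4) = -20 + 499/4 = 419/4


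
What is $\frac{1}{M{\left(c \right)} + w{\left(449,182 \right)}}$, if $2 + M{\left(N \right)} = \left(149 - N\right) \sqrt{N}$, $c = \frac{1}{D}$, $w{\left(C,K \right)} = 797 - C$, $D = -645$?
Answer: $\frac{46422149625}{16066681951868} - \frac{30994185 i \sqrt{645}}{16066681951868} \approx 0.0028893 - 4.8993 \cdot 10^{-5} i$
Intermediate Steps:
$c = - \frac{1}{645}$ ($c = \frac{1}{-645} = - \frac{1}{645} \approx -0.0015504$)
$M{\left(N \right)} = -2 + \sqrt{N} \left(149 - N\right)$ ($M{\left(N \right)} = -2 + \left(149 - N\right) \sqrt{N} = -2 + \sqrt{N} \left(149 - N\right)$)
$\frac{1}{M{\left(c \right)} + w{\left(449,182 \right)}} = \frac{1}{\left(-2 - \left(- \frac{1}{645}\right)^{\frac{3}{2}} + 149 \sqrt{- \frac{1}{645}}\right) + \left(797 - 449\right)} = \frac{1}{\left(-2 - - \frac{i \sqrt{645}}{416025} + 149 \frac{i \sqrt{645}}{645}\right) + \left(797 - 449\right)} = \frac{1}{\left(-2 + \frac{i \sqrt{645}}{416025} + \frac{149 i \sqrt{645}}{645}\right) + 348} = \frac{1}{\left(-2 + \frac{96106 i \sqrt{645}}{416025}\right) + 348} = \frac{1}{346 + \frac{96106 i \sqrt{645}}{416025}}$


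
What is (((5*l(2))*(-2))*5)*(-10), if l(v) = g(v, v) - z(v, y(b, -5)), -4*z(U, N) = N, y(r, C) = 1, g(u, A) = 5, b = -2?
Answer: 2625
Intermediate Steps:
z(U, N) = -N/4
l(v) = 21/4 (l(v) = 5 - (-1)/4 = 5 - 1*(-¼) = 5 + ¼ = 21/4)
(((5*l(2))*(-2))*5)*(-10) = (((5*(21/4))*(-2))*5)*(-10) = (((105/4)*(-2))*5)*(-10) = -105/2*5*(-10) = -525/2*(-10) = 2625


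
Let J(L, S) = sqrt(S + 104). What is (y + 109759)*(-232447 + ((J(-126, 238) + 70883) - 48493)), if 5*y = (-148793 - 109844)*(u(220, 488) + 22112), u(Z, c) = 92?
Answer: 1206195009077721/5 - 17226681459*sqrt(38)/5 ≈ 2.4122e+14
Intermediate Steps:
J(L, S) = sqrt(104 + S)
y = -5742775948/5 (y = ((-148793 - 109844)*(92 + 22112))/5 = (-258637*22204)/5 = (1/5)*(-5742775948) = -5742775948/5 ≈ -1.1486e+9)
(y + 109759)*(-232447 + ((J(-126, 238) + 70883) - 48493)) = (-5742775948/5 + 109759)*(-232447 + ((sqrt(104 + 238) + 70883) - 48493)) = -5742227153*(-232447 + ((sqrt(342) + 70883) - 48493))/5 = -5742227153*(-232447 + ((3*sqrt(38) + 70883) - 48493))/5 = -5742227153*(-232447 + ((70883 + 3*sqrt(38)) - 48493))/5 = -5742227153*(-232447 + (22390 + 3*sqrt(38)))/5 = -5742227153*(-210057 + 3*sqrt(38))/5 = 1206195009077721/5 - 17226681459*sqrt(38)/5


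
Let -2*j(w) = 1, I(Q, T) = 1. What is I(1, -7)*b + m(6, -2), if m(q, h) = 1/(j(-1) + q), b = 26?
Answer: 288/11 ≈ 26.182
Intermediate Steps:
j(w) = -½ (j(w) = -½*1 = -½)
m(q, h) = 1/(-½ + q)
I(1, -7)*b + m(6, -2) = 1*26 + 2/(-1 + 2*6) = 26 + 2/(-1 + 12) = 26 + 2/11 = 288/11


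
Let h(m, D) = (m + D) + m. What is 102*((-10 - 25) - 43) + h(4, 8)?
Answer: -7940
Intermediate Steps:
h(m, D) = D + 2*m (h(m, D) = (D + m) + m = D + 2*m)
102*((-10 - 25) - 43) + h(4, 8) = 102*((-10 - 25) - 43) + (8 + 2*4) = 102*(-35 - 43) + (8 + 8) = 102*(-78) + 16 = -7956 + 16 = -7940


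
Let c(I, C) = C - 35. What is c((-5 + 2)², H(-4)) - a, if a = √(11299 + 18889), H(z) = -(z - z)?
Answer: -35 - 2*√7547 ≈ -208.75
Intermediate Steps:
H(z) = 0 (H(z) = -1*0 = 0)
a = 2*√7547 (a = √30188 = 2*√7547 ≈ 173.75)
c(I, C) = -35 + C
c((-5 + 2)², H(-4)) - a = (-35 + 0) - 2*√7547 = -35 - 2*√7547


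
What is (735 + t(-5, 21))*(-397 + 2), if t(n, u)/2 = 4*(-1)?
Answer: -287165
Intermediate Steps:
t(n, u) = -8 (t(n, u) = 2*(4*(-1)) = 2*(-4) = -8)
(735 + t(-5, 21))*(-397 + 2) = (735 - 8)*(-397 + 2) = 727*(-395) = -287165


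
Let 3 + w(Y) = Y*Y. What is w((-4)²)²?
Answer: 64009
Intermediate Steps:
w(Y) = -3 + Y² (w(Y) = -3 + Y*Y = -3 + Y²)
w((-4)²)² = (-3 + ((-4)²)²)² = (-3 + 16²)² = (-3 + 256)² = 253² = 64009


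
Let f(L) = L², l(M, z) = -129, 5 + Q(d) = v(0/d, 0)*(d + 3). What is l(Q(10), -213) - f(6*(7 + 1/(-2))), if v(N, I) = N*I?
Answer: -1650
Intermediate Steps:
v(N, I) = I*N
Q(d) = -5 (Q(d) = -5 + (0*(0/d))*(d + 3) = -5 + (0*0)*(3 + d) = -5 + 0*(3 + d) = -5 + 0 = -5)
l(Q(10), -213) - f(6*(7 + 1/(-2))) = -129 - (6*(7 + 1/(-2)))² = -129 - (6*(7 - ½))² = -129 - (6*(13/2))² = -129 - 1*39² = -129 - 1*1521 = -129 - 1521 = -1650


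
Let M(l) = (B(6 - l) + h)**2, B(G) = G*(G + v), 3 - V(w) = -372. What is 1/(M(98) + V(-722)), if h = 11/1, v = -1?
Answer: 1/73393864 ≈ 1.3625e-8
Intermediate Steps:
V(w) = 375 (V(w) = 3 - 1*(-372) = 3 + 372 = 375)
B(G) = G*(-1 + G) (B(G) = G*(G - 1) = G*(-1 + G))
h = 11 (h = 11*1 = 11)
M(l) = (11 + (5 - l)*(6 - l))**2 (M(l) = ((6 - l)*(-1 + (6 - l)) + 11)**2 = ((6 - l)*(5 - l) + 11)**2 = ((5 - l)*(6 - l) + 11)**2 = (11 + (5 - l)*(6 - l))**2)
1/(M(98) + V(-722)) = 1/((11 + (-6 + 98)*(-5 + 98))**2 + 375) = 1/((11 + 92*93)**2 + 375) = 1/((11 + 8556)**2 + 375) = 1/(8567**2 + 375) = 1/(73393489 + 375) = 1/73393864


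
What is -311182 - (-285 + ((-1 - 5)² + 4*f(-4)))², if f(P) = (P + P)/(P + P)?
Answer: -371207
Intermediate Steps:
f(P) = 1 (f(P) = (2*P)/((2*P)) = (2*P)*(1/(2*P)) = 1)
-311182 - (-285 + ((-1 - 5)² + 4*f(-4)))² = -311182 - (-285 + ((-1 - 5)² + 4*1))² = -311182 - (-285 + ((-6)² + 4))² = -311182 - (-285 + (36 + 4))² = -311182 - (-285 + 40)² = -311182 - 1*(-245)² = -311182 - 1*60025 = -311182 - 60025 = -371207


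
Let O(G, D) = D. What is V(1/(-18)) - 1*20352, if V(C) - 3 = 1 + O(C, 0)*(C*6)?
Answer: -20348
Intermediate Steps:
V(C) = 4 (V(C) = 3 + (1 + 0*(C*6)) = 3 + (1 + 0*(6*C)) = 3 + (1 + 0) = 3 + 1 = 4)
V(1/(-18)) - 1*20352 = 4 - 1*20352 = 4 - 20352 = -20348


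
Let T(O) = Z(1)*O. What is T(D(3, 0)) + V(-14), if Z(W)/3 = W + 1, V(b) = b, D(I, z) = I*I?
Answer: 40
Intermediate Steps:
D(I, z) = I²
Z(W) = 3 + 3*W (Z(W) = 3*(W + 1) = 3*(1 + W) = 3 + 3*W)
T(O) = 6*O (T(O) = (3 + 3*1)*O = (3 + 3)*O = 6*O)
T(D(3, 0)) + V(-14) = 6*3² - 14 = 6*9 - 14 = 54 - 14 = 40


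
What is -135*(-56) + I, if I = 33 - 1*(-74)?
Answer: 7667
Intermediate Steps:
I = 107 (I = 33 + 74 = 107)
-135*(-56) + I = -135*(-56) + 107 = 7560 + 107 = 7667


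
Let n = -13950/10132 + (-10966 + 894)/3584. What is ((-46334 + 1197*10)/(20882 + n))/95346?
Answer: -1772532608/102678142248963 ≈ -1.7263e-5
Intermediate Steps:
n = -4751447/1134784 (n = -13950*1/10132 - 10072*1/3584 = -6975/5066 - 1259/448 = -4751447/1134784 ≈ -4.1871)
((-46334 + 1197*10)/(20882 + n))/95346 = ((-46334 + 1197*10)/(20882 - 4751447/1134784))/95346 = ((-46334 + 11970)/(23691808041/1134784))*(1/95346) = -34364*1134784/23691808041*(1/95346) = -3545065216/2153800731*1/95346 = -1772532608/102678142248963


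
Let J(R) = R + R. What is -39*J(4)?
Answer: -312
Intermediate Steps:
J(R) = 2*R
-39*J(4) = -78*4 = -39*8 = -312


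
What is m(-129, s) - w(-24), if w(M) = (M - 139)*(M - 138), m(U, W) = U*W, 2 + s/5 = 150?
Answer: -121866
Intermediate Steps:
s = 740 (s = -10 + 5*150 = -10 + 750 = 740)
w(M) = (-139 + M)*(-138 + M)
m(-129, s) - w(-24) = -129*740 - (19182 + (-24)**2 - 277*(-24)) = -95460 - (19182 + 576 + 6648) = -95460 - 1*26406 = -95460 - 26406 = -121866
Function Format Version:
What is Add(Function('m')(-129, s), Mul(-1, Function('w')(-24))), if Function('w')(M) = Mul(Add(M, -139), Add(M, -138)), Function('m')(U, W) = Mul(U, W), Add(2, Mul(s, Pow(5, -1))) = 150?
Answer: -121866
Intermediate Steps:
s = 740 (s = Add(-10, Mul(5, 150)) = Add(-10, 750) = 740)
Function('w')(M) = Mul(Add(-139, M), Add(-138, M))
Add(Function('m')(-129, s), Mul(-1, Function('w')(-24))) = Add(Mul(-129, 740), Mul(-1, Add(19182, Pow(-24, 2), Mul(-277, -24)))) = Add(-95460, Mul(-1, Add(19182, 576, 6648))) = Add(-95460, Mul(-1, 26406)) = Add(-95460, -26406) = -121866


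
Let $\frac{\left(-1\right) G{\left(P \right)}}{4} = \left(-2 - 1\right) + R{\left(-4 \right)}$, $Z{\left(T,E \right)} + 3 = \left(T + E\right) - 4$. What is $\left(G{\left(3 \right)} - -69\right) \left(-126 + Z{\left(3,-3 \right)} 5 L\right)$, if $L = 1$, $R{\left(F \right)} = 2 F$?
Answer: $-18193$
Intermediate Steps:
$Z{\left(T,E \right)} = -7 + E + T$ ($Z{\left(T,E \right)} = -3 - \left(4 - E - T\right) = -3 + \left(-4 + E + T\right) = -7 + E + T$)
$G{\left(P \right)} = 44$ ($G{\left(P \right)} = - 4 \left(\left(-2 - 1\right) + 2 \left(-4\right)\right) = - 4 \left(-3 - 8\right) = \left(-4\right) \left(-11\right) = 44$)
$\left(G{\left(3 \right)} - -69\right) \left(-126 + Z{\left(3,-3 \right)} 5 L\right) = \left(44 - -69\right) \left(-126 + \left(-7 - 3 + 3\right) 5 \cdot 1\right) = \left(44 + 69\right) \left(-126 + \left(-7\right) 5 \cdot 1\right) = 113 \left(-126 - 35\right) = 113 \left(-161\right) = -18193$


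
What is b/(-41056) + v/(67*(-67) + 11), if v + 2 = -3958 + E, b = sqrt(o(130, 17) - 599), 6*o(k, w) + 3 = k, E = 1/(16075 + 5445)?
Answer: 85219199/96366560 - I*sqrt(20802)/246336 ≈ 0.88432 - 0.0005855*I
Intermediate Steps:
E = 1/21520 ≈ 4.6468e-5
o(k, w) = -1/2 + k/6
b = I*sqrt(20802)/6 (b = sqrt((-1/2 + (1/6)*130) - 599) = sqrt((-1/2 + 65/3) - 599) = sqrt(127/6 - 599) = sqrt(-3467/6) = I*sqrt(20802)/6 ≈ 24.038*I)
v = -85219199/21520 (v = -2 + (-3958 + 1/21520) = -2 - 85176159/21520 = -85219199/21520 ≈ -3960.0)
b/(-41056) + v/(67*(-67) + 11) = (I*sqrt(20802)/6)/(-41056) - 85219199/(21520*(67*(-67) + 11)) = (I*sqrt(20802)/6)*(-1/41056) - 85219199/(21520*(-4489 + 11)) = -I*sqrt(20802)/246336 - 85219199/21520/(-4478) = -I*sqrt(20802)/246336 - 85219199/21520*(-1/4478) = -I*sqrt(20802)/246336 + 85219199/96366560 = 85219199/96366560 - I*sqrt(20802)/246336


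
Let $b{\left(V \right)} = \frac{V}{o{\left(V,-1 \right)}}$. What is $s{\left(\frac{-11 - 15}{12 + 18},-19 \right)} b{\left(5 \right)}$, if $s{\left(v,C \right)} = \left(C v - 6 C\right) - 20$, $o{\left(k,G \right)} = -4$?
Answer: $- \frac{1657}{12} \approx -138.08$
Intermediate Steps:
$b{\left(V \right)} = - \frac{V}{4}$ ($b{\left(V \right)} = \frac{V}{-4} = V \left(- \frac{1}{4}\right) = - \frac{V}{4}$)
$s{\left(v,C \right)} = -20 - 6 C + C v$ ($s{\left(v,C \right)} = \left(- 6 C + C v\right) - 20 = -20 - 6 C + C v$)
$s{\left(\frac{-11 - 15}{12 + 18},-19 \right)} b{\left(5 \right)} = \left(-20 - -114 - 19 \frac{-11 - 15}{12 + 18}\right) \left(\left(- \frac{1}{4}\right) 5\right) = \left(-20 + 114 - 19 \left(- \frac{26}{30}\right)\right) \left(- \frac{5}{4}\right) = \left(-20 + 114 - 19 \left(\left(-26\right) \frac{1}{30}\right)\right) \left(- \frac{5}{4}\right) = \left(-20 + 114 - - \frac{247}{15}\right) \left(- \frac{5}{4}\right) = \left(-20 + 114 + \frac{247}{15}\right) \left(- \frac{5}{4}\right) = \frac{1657}{15} \left(- \frac{5}{4}\right) = - \frac{1657}{12}$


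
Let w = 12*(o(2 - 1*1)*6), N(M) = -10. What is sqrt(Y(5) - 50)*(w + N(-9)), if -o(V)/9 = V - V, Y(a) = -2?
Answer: -20*I*sqrt(13) ≈ -72.111*I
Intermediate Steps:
o(V) = 0 (o(V) = -9*(V - V) = -9*0 = 0)
w = 0 (w = 12*(0*6) = 12*0 = 0)
sqrt(Y(5) - 50)*(w + N(-9)) = sqrt(-2 - 50)*(0 - 10) = sqrt(-52)*(-10) = (2*I*sqrt(13))*(-10) = -20*I*sqrt(13)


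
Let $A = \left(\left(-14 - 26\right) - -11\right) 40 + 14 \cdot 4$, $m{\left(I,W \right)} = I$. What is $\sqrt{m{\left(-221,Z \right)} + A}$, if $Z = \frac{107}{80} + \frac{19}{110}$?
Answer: $5 i \sqrt{53} \approx 36.401 i$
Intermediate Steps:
$Z = \frac{1329}{880}$ ($Z = 107 \cdot \frac{1}{80} + 19 \cdot \frac{1}{110} = \frac{107}{80} + \frac{19}{110} = \frac{1329}{880} \approx 1.5102$)
$A = -1104$ ($A = \left(\left(-14 - 26\right) + 11\right) 40 + 56 = \left(-40 + 11\right) 40 + 56 = \left(-29\right) 40 + 56 = -1160 + 56 = -1104$)
$\sqrt{m{\left(-221,Z \right)} + A} = \sqrt{-221 - 1104} = \sqrt{-1325} = 5 i \sqrt{53}$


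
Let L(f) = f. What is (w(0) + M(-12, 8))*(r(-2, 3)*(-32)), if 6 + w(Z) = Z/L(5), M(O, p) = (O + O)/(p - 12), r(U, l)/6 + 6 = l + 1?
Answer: 0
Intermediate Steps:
r(U, l) = -30 + 6*l (r(U, l) = -36 + 6*(l + 1) = -36 + 6*(1 + l) = -36 + (6 + 6*l) = -30 + 6*l)
M(O, p) = 2*O/(-12 + p) (M(O, p) = (2*O)/(-12 + p) = 2*O/(-12 + p))
w(Z) = -6 + Z/5
(w(0) + M(-12, 8))*(r(-2, 3)*(-32)) = ((-6 + (⅕)*0) + 2*(-12)/(-12 + 8))*((-30 + 6*3)*(-32)) = ((-6 + 0) + 2*(-12)/(-4))*((-30 + 18)*(-32)) = (-6 + 2*(-12)*(-¼))*(-12*(-32)) = (-6 + 6)*384 = 0*384 = 0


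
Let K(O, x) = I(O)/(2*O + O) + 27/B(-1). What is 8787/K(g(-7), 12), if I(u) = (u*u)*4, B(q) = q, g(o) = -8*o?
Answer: 26361/143 ≈ 184.34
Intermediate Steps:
I(u) = 4*u**2 (I(u) = u**2*4 = 4*u**2)
K(O, x) = -27 + 4*O/3 (K(O, x) = (4*O**2)/(2*O + O) + 27/(-1) = (4*O**2)/((3*O)) + 27*(-1) = (4*O**2)*(1/(3*O)) - 27 = 4*O/3 - 27 = -27 + 4*O/3)
8787/K(g(-7), 12) = 8787/(-27 + 4*(-8*(-7))/3) = 8787/(-27 + (4/3)*56) = 8787/(-27 + 224/3) = 8787/(143/3) = 8787*(3/143) = 26361/143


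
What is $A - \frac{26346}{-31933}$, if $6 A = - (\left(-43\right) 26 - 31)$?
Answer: $\frac{12283031}{63866} \approx 192.32$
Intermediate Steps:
$A = \frac{383}{2}$ ($A = \frac{\left(-1\right) \left(\left(-43\right) 26 - 31\right)}{6} = \frac{\left(-1\right) \left(-1118 - 31\right)}{6} = \frac{\left(-1\right) \left(-1149\right)}{6} = \frac{1}{6} \cdot 1149 = \frac{383}{2} \approx 191.5$)
$A - \frac{26346}{-31933} = \frac{383}{2} - \frac{26346}{-31933} = \frac{383}{2} - 26346 \left(- \frac{1}{31933}\right) = \frac{383}{2} - - \frac{26346}{31933} = \frac{383}{2} + \frac{26346}{31933} = \frac{12283031}{63866}$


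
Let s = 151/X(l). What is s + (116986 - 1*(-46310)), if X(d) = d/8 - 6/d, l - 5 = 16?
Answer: 21400232/131 ≈ 1.6336e+5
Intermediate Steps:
l = 21 (l = 5 + 16 = 21)
X(d) = -6/d + d/8 (X(d) = d*(1/8) - 6/d = d/8 - 6/d = -6/d + d/8)
s = 8456/131 (s = 151/(-6/21 + (1/8)*21) = 151/(-6*1/21 + 21/8) = 151/(-2/7 + 21/8) = 151/(131/56) = 151*(56/131) = 8456/131 ≈ 64.550)
s + (116986 - 1*(-46310)) = 8456/131 + (116986 - 1*(-46310)) = 8456/131 + (116986 + 46310) = 8456/131 + 163296 = 21400232/131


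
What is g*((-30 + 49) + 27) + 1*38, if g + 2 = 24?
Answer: 1050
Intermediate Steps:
g = 22 (g = -2 + 24 = 22)
g*((-30 + 49) + 27) + 1*38 = 22*((-30 + 49) + 27) + 1*38 = 22*(19 + 27) + 38 = 22*46 + 38 = 1012 + 38 = 1050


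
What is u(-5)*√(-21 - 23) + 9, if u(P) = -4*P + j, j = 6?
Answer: 9 + 52*I*√11 ≈ 9.0 + 172.46*I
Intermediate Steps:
u(P) = 6 - 4*P (u(P) = -4*P + 6 = 6 - 4*P)
u(-5)*√(-21 - 23) + 9 = (6 - 4*(-5))*√(-21 - 23) + 9 = (6 + 20)*√(-44) + 9 = 26*(2*I*√11) + 9 = 52*I*√11 + 9 = 9 + 52*I*√11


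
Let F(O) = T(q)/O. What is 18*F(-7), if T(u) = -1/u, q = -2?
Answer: -9/7 ≈ -1.2857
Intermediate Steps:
F(O) = 1/(2*O) (F(O) = (-1/(-2))/O = (-1*(-½))/O = 1/(2*O))
18*F(-7) = 18*((½)/(-7)) = 18*((½)*(-⅐)) = 18*(-1/14) = -9/7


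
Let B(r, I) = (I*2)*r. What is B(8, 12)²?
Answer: 36864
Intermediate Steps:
B(r, I) = 2*I*r (B(r, I) = (2*I)*r = 2*I*r)
B(8, 12)² = (2*12*8)² = 192² = 36864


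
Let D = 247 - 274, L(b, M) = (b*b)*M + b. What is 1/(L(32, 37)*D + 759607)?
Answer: -1/264233 ≈ -3.7845e-6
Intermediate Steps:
L(b, M) = b + M*b² (L(b, M) = b²*M + b = M*b² + b = b + M*b²)
D = -27
1/(L(32, 37)*D + 759607) = 1/((32*(1 + 37*32))*(-27) + 759607) = 1/((32*(1 + 1184))*(-27) + 759607) = 1/((32*1185)*(-27) + 759607) = 1/(37920*(-27) + 759607) = 1/(-1023840 + 759607) = 1/(-264233) = -1/264233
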